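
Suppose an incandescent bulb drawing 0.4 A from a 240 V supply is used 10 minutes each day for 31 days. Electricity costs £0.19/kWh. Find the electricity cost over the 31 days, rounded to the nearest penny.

Power = 0.4 A × 240 V = 96 W = 0.096 kW
Runtime = 10 min × 31 = 310 min = 5.166666… h
Energy = 0.096 kW × 5.166666… h = 0.496 kWh
Cost = 0.496 kWh × £0.19/kWh = £0.09

£0.09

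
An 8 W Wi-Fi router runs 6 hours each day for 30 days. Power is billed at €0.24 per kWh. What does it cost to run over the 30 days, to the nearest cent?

Runtime = 6 h/day × 30 days = 180 h
Energy = 0.008 kW × 180 h = 1.44 kWh
Cost = 1.44 kWh × €0.24/kWh = €0.35

€0.35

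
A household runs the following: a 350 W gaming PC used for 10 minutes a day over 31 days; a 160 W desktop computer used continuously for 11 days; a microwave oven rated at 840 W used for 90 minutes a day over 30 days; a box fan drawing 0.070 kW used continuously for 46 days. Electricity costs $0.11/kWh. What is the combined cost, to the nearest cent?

gaming PC: Runtime = 10 min × 31 = 310 min = 5.166666… h
gaming PC: 0.35 kW × 5.166666… h = 1.808333… kWh
desktop computer: Runtime = 24 h × 11 = 264 h
desktop computer: 0.16 kW × 264 h = 42.24 kWh
microwave oven: Runtime = 90 min × 30 = 2700 min = 45 h
microwave oven: 0.84 kW × 45 h = 37.8 kWh
box fan: Runtime = 24 h × 46 = 1104 h
box fan: 0.07 kW × 1104 h = 77.28 kWh
Total energy = 159.128333… kWh
Cost = 159.128333… × $0.11 = $17.50

$17.50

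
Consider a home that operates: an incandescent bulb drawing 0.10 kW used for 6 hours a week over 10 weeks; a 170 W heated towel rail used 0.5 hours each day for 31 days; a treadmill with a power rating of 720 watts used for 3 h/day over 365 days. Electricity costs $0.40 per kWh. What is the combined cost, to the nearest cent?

incandescent bulb: Runtime = 6 h/week × 10 weeks = 60 h
incandescent bulb: 0.1 kW × 60 h = 6 kWh
heated towel rail: Runtime = 0.5 h/day × 31 days = 15.5 h
heated towel rail: 0.17 kW × 15.5 h = 2.635 kWh
treadmill: Runtime = 3 h/day × 365 days = 1095 h
treadmill: 0.72 kW × 1095 h = 788.4 kWh
Total energy = 797.035 kWh
Cost = 797.035 × $0.40 = $318.81

$318.81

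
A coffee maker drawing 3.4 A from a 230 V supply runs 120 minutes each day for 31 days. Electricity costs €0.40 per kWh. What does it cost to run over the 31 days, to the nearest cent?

Power = 3.4 A × 230 V = 782 W = 0.782 kW
Runtime = 120 min × 31 = 3720 min = 62 h
Energy = 0.782 kW × 62 h = 48.484 kWh
Cost = 48.484 kWh × €0.40/kWh = €19.39

€19.39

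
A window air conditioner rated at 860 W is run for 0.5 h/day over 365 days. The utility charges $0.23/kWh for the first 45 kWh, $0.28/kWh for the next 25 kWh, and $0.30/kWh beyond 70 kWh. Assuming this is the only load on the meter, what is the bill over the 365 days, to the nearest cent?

Runtime = 0.5 h/day × 365 days = 182.5 h
Energy = 0.86 kW × 182.5 h = 156.95 kWh
Tier 1 (0–45 kWh): 45 × $0.23 = $10.35
Tier 2 (45–70 kWh): 25 × $0.28 = $7
Above 70 kWh: 86.95 × $0.30 = $26.085
Bill = $43.44

$43.44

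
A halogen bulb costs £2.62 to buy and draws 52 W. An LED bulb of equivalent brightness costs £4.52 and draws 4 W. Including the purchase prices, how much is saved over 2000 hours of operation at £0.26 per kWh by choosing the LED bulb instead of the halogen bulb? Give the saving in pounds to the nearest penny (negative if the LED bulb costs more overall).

halogen bulb: £2.62 + (52/1000) kW × 2000 h × £0.26 = £2.62 + £27.04 = £29.66
LED bulb: £4.52 + (4/1000) kW × 2000 h × £0.26 = £4.52 + £2.08 = £6.6
Saving = £29.66 − £6.6 = £23.06

£23.06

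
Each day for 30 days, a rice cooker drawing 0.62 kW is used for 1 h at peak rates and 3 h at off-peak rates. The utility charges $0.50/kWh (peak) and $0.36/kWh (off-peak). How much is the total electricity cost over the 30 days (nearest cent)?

Peak energy = 0.62 kW × 1 h × 30 = 18.6 kWh
Off-peak energy = 0.62 kW × 3 h × 30 = 55.8 kWh
Cost = 18.6 × $0.50 + 55.8 × $0.36 = $9.3 + $20.088 = $29.39

$29.39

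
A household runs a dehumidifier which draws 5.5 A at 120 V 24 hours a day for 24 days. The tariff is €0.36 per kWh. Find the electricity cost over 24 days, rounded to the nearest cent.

€136.86

Power = 5.5 A × 120 V = 660 W = 0.66 kW
Runtime = 24 h × 24 = 576 h
Energy = 0.66 kW × 576 h = 380.16 kWh
Cost = 380.16 kWh × €0.36/kWh = €136.86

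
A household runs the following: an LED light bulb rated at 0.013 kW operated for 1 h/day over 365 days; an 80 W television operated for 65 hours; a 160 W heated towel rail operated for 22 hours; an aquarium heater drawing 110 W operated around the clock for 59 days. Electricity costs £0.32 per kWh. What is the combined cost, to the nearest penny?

LED light bulb: Runtime = 1 h/day × 365 days = 365 h
LED light bulb: 0.013 kW × 365 h = 4.745 kWh
television: 0.08 kW × 65 h = 5.2 kWh
heated towel rail: 0.16 kW × 22 h = 3.52 kWh
aquarium heater: Runtime = 24 h × 59 = 1416 h
aquarium heater: 0.11 kW × 1416 h = 155.76 kWh
Total energy = 169.225 kWh
Cost = 169.225 × £0.32 = £54.15

£54.15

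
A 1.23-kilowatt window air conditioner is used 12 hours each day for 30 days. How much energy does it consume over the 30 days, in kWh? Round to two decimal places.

Runtime = 12 h/day × 30 days = 360 h
Energy = 1.23 kW × 360 h = 442.8 kWh

442.80 kWh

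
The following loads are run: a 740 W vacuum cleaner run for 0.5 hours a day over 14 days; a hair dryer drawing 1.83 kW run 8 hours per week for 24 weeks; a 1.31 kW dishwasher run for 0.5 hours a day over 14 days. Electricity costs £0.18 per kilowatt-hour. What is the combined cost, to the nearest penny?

£65.83

vacuum cleaner: Runtime = 0.5 h/day × 14 days = 7 h
vacuum cleaner: 0.74 kW × 7 h = 5.18 kWh
hair dryer: Runtime = 8 h/week × 24 weeks = 192 h
hair dryer: 1.83 kW × 192 h = 351.36 kWh
dishwasher: Runtime = 0.5 h/day × 14 days = 7 h
dishwasher: 1.31 kW × 7 h = 9.17 kWh
Total energy = 365.71 kWh
Cost = 365.71 × £0.18 = £65.83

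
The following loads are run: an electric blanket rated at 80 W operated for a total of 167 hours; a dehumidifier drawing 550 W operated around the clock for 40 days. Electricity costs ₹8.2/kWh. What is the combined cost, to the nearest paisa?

electric blanket: 0.08 kW × 167 h = 13.36 kWh
dehumidifier: Runtime = 24 h × 40 = 960 h
dehumidifier: 0.55 kW × 960 h = 528 kWh
Total energy = 541.36 kWh
Cost = 541.36 × ₹8.2 = ₹4439.15

₹4439.15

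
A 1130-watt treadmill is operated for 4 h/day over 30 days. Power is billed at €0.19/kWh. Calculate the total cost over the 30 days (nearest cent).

Runtime = 4 h/day × 30 days = 120 h
Energy = 1.13 kW × 120 h = 135.6 kWh
Cost = 135.6 kWh × €0.19/kWh = €25.76

€25.76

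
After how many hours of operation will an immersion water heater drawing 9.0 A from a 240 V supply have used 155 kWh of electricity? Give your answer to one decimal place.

71.8 h

Power = 9.0 A × 240 V = 2160 W = 2.16 kW
Hours = 155 kWh ÷ 2.16 kW = 71.8 h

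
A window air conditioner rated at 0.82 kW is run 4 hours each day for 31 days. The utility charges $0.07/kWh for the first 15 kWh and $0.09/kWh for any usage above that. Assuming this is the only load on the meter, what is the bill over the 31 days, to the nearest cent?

Runtime = 4 h/day × 31 days = 124 h
Energy = 0.82 kW × 124 h = 101.68 kWh
Tier 1 (0–15 kWh): 15 × $0.07 = $1.05
Above 15 kWh: 86.68 × $0.09 = $7.8012
Bill = $8.85

$8.85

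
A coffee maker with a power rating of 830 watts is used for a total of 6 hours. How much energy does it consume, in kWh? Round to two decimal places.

Energy = 0.83 kW × 6 h = 4.98 kWh

4.98 kWh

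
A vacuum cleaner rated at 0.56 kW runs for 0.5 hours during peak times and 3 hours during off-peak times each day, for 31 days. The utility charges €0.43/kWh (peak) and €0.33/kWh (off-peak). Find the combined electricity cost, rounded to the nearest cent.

€20.92

Peak energy = 0.56 kW × 0.5 h × 31 = 8.68 kWh
Off-peak energy = 0.56 kW × 3 h × 31 = 52.08 kWh
Cost = 8.68 × €0.43 + 52.08 × €0.33 = €3.7324 + €17.1864 = €20.92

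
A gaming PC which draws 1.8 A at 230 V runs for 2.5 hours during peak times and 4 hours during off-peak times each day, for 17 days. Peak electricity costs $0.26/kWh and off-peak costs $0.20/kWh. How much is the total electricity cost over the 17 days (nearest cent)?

Power = 1.8 A × 230 V = 414 W = 0.414 kW
Peak energy = 0.414 kW × 2.5 h × 17 = 17.595 kWh
Off-peak energy = 0.414 kW × 4 h × 17 = 28.152 kWh
Cost = 17.595 × $0.26 + 28.152 × $0.20 = $4.5747 + $5.6304 = $10.21

$10.21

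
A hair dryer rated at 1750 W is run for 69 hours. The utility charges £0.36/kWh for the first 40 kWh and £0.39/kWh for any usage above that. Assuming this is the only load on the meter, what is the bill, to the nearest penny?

£45.89

Energy = 1.75 kW × 69 h = 120.75 kWh
Tier 1 (0–40 kWh): 40 × £0.36 = £14.4
Above 40 kWh: 80.75 × £0.39 = £31.4925
Bill = £45.89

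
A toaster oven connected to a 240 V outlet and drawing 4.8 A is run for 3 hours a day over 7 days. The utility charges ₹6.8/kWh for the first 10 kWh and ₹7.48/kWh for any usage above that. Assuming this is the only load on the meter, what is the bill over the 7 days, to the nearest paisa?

₹174.16

Power = 4.8 A × 240 V = 1152 W = 1.152 kW
Runtime = 3 h/day × 7 days = 21 h
Energy = 1.152 kW × 21 h = 24.192 kWh
Tier 1 (0–10 kWh): 10 × ₹6.8 = ₹68
Above 10 kWh: 14.192 × ₹7.48 = ₹106.15616
Bill = ₹174.16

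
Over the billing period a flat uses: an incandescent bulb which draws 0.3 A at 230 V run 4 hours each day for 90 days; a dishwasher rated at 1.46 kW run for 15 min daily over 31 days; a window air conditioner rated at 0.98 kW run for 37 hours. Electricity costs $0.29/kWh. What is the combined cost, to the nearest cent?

$21.00

incandescent bulb: Power = 0.3 A × 230 V = 69 W = 0.069 kW
incandescent bulb: Runtime = 4 h/day × 90 days = 360 h
incandescent bulb: 0.069 kW × 360 h = 24.84 kWh
dishwasher: Runtime = 15 min × 31 = 465 min = 7.75 h
dishwasher: 1.46 kW × 7.75 h = 11.315 kWh
window air conditioner: 0.98 kW × 37 h = 36.26 kWh
Total energy = 72.415 kWh
Cost = 72.415 × $0.29 = $21.00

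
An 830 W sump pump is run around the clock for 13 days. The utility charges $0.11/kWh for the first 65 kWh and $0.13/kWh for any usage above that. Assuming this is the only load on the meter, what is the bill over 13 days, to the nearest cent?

Runtime = 24 h × 13 = 312 h
Energy = 0.83 kW × 312 h = 258.96 kWh
Tier 1 (0–65 kWh): 65 × $0.11 = $7.15
Above 65 kWh: 193.96 × $0.13 = $25.2148
Bill = $32.36

$32.36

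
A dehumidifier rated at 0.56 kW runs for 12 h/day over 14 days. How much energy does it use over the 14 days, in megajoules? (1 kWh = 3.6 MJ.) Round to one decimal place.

Runtime = 12 h/day × 14 days = 168 h
Energy = 0.56 kW × 168 h = 94.08 kWh
= 94.08 × 3.6 MJ = 338.7 MJ

338.7 MJ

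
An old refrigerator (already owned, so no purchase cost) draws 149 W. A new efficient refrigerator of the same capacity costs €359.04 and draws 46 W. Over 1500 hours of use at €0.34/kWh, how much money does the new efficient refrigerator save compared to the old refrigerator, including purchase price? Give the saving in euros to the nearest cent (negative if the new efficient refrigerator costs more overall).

old refrigerator: €0.00 + (149/1000) kW × 1500 h × €0.34 = €0.00 + €75.99 = €75.99
new efficient refrigerator: €359.04 + (46/1000) kW × 1500 h × €0.34 = €359.04 + €23.46 = €382.5
Saving = €75.99 − €382.5 = −€306.51

-€306.51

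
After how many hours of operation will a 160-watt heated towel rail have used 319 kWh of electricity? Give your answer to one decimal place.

Hours = 319 kWh ÷ 0.16 kW = 1993.8 h

1993.8 h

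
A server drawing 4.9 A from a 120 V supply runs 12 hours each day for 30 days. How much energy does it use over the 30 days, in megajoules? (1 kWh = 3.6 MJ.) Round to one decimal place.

Power = 4.9 A × 120 V = 588 W = 0.588 kW
Runtime = 12 h/day × 30 days = 360 h
Energy = 0.588 kW × 360 h = 211.68 kWh
= 211.68 × 3.6 MJ = 762.0 MJ

762.0 MJ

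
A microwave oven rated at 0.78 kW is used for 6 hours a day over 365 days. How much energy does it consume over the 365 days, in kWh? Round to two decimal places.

Runtime = 6 h/day × 365 days = 2190 h
Energy = 0.78 kW × 2190 h = 1708.2 kWh

1708.20 kWh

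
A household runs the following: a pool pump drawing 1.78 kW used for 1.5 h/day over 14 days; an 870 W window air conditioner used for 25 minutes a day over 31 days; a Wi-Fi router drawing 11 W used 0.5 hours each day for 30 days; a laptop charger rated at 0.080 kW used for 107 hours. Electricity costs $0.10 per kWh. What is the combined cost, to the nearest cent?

pool pump: Runtime = 1.5 h/day × 14 days = 21 h
pool pump: 1.78 kW × 21 h = 37.38 kWh
window air conditioner: Runtime = 25 min × 31 = 775 min = 12.916666… h
window air conditioner: 0.87 kW × 12.916666… h = 11.2375 kWh
Wi-Fi router: Runtime = 0.5 h/day × 30 days = 15 h
Wi-Fi router: 0.011 kW × 15 h = 0.165 kWh
laptop charger: 0.08 kW × 107 h = 8.56 kWh
Total energy = 57.3425 kWh
Cost = 57.3425 × $0.10 = $5.73

$5.73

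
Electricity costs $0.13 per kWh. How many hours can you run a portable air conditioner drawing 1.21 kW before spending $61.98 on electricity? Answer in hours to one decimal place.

Energy available = $61.98 ÷ $0.13/kWh = 476.7692 kWh
Hours = 476.7692 kWh ÷ 1.21 kW = 394.0 h

394.0 h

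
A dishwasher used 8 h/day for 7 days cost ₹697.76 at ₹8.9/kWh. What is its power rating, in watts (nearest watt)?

Energy = ₹697.76 ÷ ₹8.9/kWh = 78.4 kWh
Runtime = 8 h/day × 7 days = 56 h
Power = 78.4 kWh ÷ 56 h = 1.4 kW = 1400 W

1400 W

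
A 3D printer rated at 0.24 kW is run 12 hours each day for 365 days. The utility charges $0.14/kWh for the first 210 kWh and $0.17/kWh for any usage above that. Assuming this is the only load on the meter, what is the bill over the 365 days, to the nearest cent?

Runtime = 12 h/day × 365 days = 4380 h
Energy = 0.24 kW × 4380 h = 1051.2 kWh
Tier 1 (0–210 kWh): 210 × $0.14 = $29.4
Above 210 kWh: 841.2 × $0.17 = $143.004
Bill = $172.40

$172.40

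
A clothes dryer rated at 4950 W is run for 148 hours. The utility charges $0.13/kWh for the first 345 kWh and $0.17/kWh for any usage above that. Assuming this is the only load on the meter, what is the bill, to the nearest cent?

Energy = 4.95 kW × 148 h = 732.6 kWh
Tier 1 (0–345 kWh): 345 × $0.13 = $44.85
Above 345 kWh: 387.6 × $0.17 = $65.892
Bill = $110.74

$110.74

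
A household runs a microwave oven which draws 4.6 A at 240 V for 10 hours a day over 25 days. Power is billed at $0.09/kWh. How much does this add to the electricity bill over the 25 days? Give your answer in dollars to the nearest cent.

$24.84

Power = 4.6 A × 240 V = 1104 W = 1.104 kW
Runtime = 10 h/day × 25 days = 250 h
Energy = 1.104 kW × 250 h = 276 kWh
Cost = 276 kWh × $0.09/kWh = $24.84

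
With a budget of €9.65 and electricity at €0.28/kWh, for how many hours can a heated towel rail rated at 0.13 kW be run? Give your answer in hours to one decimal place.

Energy available = €9.65 ÷ €0.28/kWh = 34.4643 kWh
Hours = 34.4643 kWh ÷ 0.13 kW = 265.1 h

265.1 h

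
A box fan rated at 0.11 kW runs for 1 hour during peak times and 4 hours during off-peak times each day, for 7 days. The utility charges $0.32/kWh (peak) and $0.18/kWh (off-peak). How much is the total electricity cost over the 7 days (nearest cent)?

$0.80

Peak energy = 0.11 kW × 1 h × 7 = 0.77 kWh
Off-peak energy = 0.11 kW × 4 h × 7 = 3.08 kWh
Cost = 0.77 × $0.32 + 3.08 × $0.18 = $0.2464 + $0.5544 = $0.80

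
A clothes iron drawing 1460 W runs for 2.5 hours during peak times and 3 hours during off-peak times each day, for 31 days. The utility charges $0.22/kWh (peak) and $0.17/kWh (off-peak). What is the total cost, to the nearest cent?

$47.98

Peak energy = 1.46 kW × 2.5 h × 31 = 113.15 kWh
Off-peak energy = 1.46 kW × 3 h × 31 = 135.78 kWh
Cost = 113.15 × $0.22 + 135.78 × $0.17 = $24.893 + $23.0826 = $47.98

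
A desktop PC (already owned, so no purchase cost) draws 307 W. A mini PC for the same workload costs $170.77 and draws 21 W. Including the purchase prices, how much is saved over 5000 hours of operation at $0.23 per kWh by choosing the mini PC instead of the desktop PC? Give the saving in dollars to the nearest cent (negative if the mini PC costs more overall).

$158.13

desktop PC: $0.00 + (307/1000) kW × 5000 h × $0.23 = $0.00 + $353.05 = $353.05
mini PC: $170.77 + (21/1000) kW × 5000 h × $0.23 = $170.77 + $24.15 = $194.92
Saving = $353.05 − $194.92 = $158.13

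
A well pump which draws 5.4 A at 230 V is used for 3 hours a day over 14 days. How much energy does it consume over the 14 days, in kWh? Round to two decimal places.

52.16 kWh

Power = 5.4 A × 230 V = 1242 W = 1.242 kW
Runtime = 3 h/day × 14 days = 42 h
Energy = 1.242 kW × 42 h = 52.164 kWh ≈ 52.16 kWh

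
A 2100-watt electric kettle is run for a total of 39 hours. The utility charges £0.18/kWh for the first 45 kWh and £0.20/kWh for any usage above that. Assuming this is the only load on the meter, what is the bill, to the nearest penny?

£15.48

Energy = 2.1 kW × 39 h = 81.9 kWh
Tier 1 (0–45 kWh): 45 × £0.18 = £8.1
Above 45 kWh: 36.9 × £0.20 = £7.38
Bill = £15.48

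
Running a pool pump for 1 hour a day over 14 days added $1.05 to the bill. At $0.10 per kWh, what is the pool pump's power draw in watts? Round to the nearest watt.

Energy = $1.05 ÷ $0.10/kWh = 10.5 kWh
Runtime = 1 h/day × 14 days = 14 h
Power = 10.5 kWh ÷ 14 h = 0.75 kW = 750 W

750 W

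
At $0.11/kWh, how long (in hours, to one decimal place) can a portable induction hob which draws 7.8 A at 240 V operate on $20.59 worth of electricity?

Power = 7.8 A × 240 V = 1872 W = 1.872 kW
Energy available = $20.59 ÷ $0.11/kWh = 187.1818 kWh
Hours = 187.1818 kWh ÷ 1.872 kW = 100.0 h

100.0 h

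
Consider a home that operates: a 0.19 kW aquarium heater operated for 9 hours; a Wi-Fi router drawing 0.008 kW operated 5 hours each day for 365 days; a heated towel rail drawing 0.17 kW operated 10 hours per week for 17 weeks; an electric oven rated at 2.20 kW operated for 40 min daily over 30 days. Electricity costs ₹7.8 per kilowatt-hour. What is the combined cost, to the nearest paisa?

₹695.84

aquarium heater: 0.19 kW × 9 h = 1.71 kWh
Wi-Fi router: Runtime = 5 h/day × 365 days = 1825 h
Wi-Fi router: 0.008 kW × 1825 h = 14.6 kWh
heated towel rail: Runtime = 10 h/week × 17 weeks = 170 h
heated towel rail: 0.17 kW × 170 h = 28.9 kWh
electric oven: Runtime = 40 min × 30 = 1200 min = 20 h
electric oven: 2.2 kW × 20 h = 44 kWh
Total energy = 89.21 kWh
Cost = 89.21 × ₹7.8 = ₹695.84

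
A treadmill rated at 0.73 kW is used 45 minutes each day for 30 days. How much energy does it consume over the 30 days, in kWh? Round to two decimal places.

Runtime = 45 min × 30 = 1350 min = 22.5 h
Energy = 0.73 kW × 22.5 h = 16.425 kWh ≈ 16.43 kWh

16.43 kWh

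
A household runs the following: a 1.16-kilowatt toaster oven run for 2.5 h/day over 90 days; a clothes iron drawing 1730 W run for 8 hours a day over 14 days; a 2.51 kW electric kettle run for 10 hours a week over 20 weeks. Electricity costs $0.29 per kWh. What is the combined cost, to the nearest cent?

toaster oven: Runtime = 2.5 h/day × 90 days = 225 h
toaster oven: 1.16 kW × 225 h = 261 kWh
clothes iron: Runtime = 8 h/day × 14 days = 112 h
clothes iron: 1.73 kW × 112 h = 193.76 kWh
electric kettle: Runtime = 10 h/week × 20 weeks = 200 h
electric kettle: 2.51 kW × 200 h = 502 kWh
Total energy = 956.76 kWh
Cost = 956.76 × $0.29 = $277.46

$277.46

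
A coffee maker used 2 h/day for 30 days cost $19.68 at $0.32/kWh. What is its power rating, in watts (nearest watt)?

Energy = $19.68 ÷ $0.32/kWh = 61.5 kWh
Runtime = 2 h/day × 30 days = 60 h
Power = 61.5 kWh ÷ 60 h = 1.025 kW = 1025 W

1025 W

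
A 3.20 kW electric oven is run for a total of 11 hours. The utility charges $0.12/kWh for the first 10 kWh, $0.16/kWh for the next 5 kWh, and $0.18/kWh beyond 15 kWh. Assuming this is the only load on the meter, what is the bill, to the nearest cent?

Energy = 3.2 kW × 11 h = 35.2 kWh
Tier 1 (0–10 kWh): 10 × $0.12 = $1.2
Tier 2 (10–15 kWh): 5 × $0.16 = $0.8
Above 15 kWh: 20.2 × $0.18 = $3.636
Bill = $5.64

$5.64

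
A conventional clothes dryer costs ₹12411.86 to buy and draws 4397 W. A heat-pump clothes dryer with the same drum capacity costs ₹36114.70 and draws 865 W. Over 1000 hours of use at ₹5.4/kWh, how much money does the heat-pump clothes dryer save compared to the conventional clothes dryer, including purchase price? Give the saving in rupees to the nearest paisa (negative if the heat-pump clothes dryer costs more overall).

conventional clothes dryer: ₹12411.86 + (4397/1000) kW × 1000 h × ₹5.4 = ₹12411.86 + ₹23743.8 = ₹36155.66
heat-pump clothes dryer: ₹36114.70 + (865/1000) kW × 1000 h × ₹5.4 = ₹36114.70 + ₹4671 = ₹40785.7
Saving = ₹36155.66 − ₹40785.7 = −₹4630.04

-₹4630.04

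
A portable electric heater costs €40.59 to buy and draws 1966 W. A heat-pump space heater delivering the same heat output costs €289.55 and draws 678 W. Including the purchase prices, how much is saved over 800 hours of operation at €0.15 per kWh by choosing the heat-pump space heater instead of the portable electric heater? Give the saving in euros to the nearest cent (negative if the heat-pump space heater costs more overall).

-€94.40

portable electric heater: €40.59 + (1966/1000) kW × 800 h × €0.15 = €40.59 + €235.92 = €276.51
heat-pump space heater: €289.55 + (678/1000) kW × 800 h × €0.15 = €289.55 + €81.36 = €370.91
Saving = €276.51 − €370.91 = −€94.4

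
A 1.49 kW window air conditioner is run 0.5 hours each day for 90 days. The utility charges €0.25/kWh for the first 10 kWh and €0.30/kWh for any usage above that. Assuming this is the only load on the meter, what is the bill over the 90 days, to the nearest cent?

€19.62

Runtime = 0.5 h/day × 90 days = 45 h
Energy = 1.49 kW × 45 h = 67.05 kWh
Tier 1 (0–10 kWh): 10 × €0.25 = €2.5
Above 10 kWh: 57.05 × €0.30 = €17.115
Bill = €19.62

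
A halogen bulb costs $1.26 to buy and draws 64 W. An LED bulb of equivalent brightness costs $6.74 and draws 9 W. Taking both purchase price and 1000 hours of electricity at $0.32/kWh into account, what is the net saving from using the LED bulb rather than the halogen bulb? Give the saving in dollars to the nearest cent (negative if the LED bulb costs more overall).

$12.12

halogen bulb: $1.26 + (64/1000) kW × 1000 h × $0.32 = $1.26 + $20.48 = $21.74
LED bulb: $6.74 + (9/1000) kW × 1000 h × $0.32 = $6.74 + $2.88 = $9.62
Saving = $21.74 − $9.62 = $12.12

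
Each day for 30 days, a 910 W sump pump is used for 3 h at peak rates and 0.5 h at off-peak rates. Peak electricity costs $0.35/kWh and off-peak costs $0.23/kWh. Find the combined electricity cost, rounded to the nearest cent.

$31.80

Peak energy = 0.91 kW × 3 h × 30 = 81.9 kWh
Off-peak energy = 0.91 kW × 0.5 h × 30 = 13.65 kWh
Cost = 81.9 × $0.35 + 13.65 × $0.23 = $28.665 + $3.1395 = $31.80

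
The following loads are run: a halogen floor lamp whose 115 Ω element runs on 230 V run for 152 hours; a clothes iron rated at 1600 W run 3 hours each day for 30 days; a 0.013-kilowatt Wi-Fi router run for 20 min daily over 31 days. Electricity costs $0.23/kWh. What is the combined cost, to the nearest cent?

halogen floor lamp: Power = V²/R = 230²/115 = 460 W = 0.46 kW
halogen floor lamp: 0.46 kW × 152 h = 69.92 kWh
clothes iron: Runtime = 3 h/day × 30 days = 90 h
clothes iron: 1.6 kW × 90 h = 144 kWh
Wi-Fi router: Runtime = 20 min × 31 = 620 min = 10.333333… h
Wi-Fi router: 0.013 kW × 10.333333… h = 0.134333… kWh
Total energy = 214.054333… kWh
Cost = 214.054333… × $0.23 = $49.23

$49.23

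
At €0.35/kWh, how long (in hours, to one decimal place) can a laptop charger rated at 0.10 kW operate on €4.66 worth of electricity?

Energy available = €4.66 ÷ €0.35/kWh = 13.3143 kWh
Hours = 13.3143 kWh ÷ 0.1 kW = 133.1 h

133.1 h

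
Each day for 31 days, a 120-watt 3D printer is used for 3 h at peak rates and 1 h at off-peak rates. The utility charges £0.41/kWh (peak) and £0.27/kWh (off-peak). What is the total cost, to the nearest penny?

Peak energy = 0.12 kW × 3 h × 31 = 11.16 kWh
Off-peak energy = 0.12 kW × 1 h × 31 = 3.72 kWh
Cost = 11.16 × £0.41 + 3.72 × £0.27 = £4.5756 + £1.0044 = £5.58

£5.58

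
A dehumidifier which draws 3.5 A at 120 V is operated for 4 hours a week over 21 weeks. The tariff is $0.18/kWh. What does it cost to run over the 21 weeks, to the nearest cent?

Power = 3.5 A × 120 V = 420 W = 0.42 kW
Runtime = 4 h/week × 21 weeks = 84 h
Energy = 0.42 kW × 84 h = 35.28 kWh
Cost = 35.28 kWh × $0.18/kWh = $6.35

$6.35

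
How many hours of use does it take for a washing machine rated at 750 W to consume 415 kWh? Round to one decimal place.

Hours = 415 kWh ÷ 0.75 kW = 553.3 h

553.3 h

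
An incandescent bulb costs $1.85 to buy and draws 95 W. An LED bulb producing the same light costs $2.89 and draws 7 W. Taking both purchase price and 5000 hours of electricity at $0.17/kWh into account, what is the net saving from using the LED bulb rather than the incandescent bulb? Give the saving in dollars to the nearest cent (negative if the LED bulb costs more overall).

$73.76

incandescent bulb: $1.85 + (95/1000) kW × 5000 h × $0.17 = $1.85 + $80.75 = $82.6
LED bulb: $2.89 + (7/1000) kW × 5000 h × $0.17 = $2.89 + $5.95 = $8.84
Saving = $82.6 − $8.84 = $73.76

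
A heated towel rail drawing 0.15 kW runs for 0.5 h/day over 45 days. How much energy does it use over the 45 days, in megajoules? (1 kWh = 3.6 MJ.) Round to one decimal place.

Runtime = 0.5 h/day × 45 days = 22.5 h
Energy = 0.15 kW × 22.5 h = 3.375 kWh
= 3.375 × 3.6 MJ = 12.2 MJ

12.2 MJ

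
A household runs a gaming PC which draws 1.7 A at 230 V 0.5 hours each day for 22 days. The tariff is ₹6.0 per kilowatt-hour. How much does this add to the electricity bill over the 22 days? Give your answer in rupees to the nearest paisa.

Power = 1.7 A × 230 V = 391 W = 0.391 kW
Runtime = 0.5 h/day × 22 days = 11 h
Energy = 0.391 kW × 11 h = 4.301 kWh
Cost = 4.301 kWh × ₹6.0/kWh = ₹25.81

₹25.81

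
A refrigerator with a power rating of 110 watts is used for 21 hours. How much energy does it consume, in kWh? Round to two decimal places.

Energy = 0.11 kW × 21 h = 2.31 kWh

2.31 kWh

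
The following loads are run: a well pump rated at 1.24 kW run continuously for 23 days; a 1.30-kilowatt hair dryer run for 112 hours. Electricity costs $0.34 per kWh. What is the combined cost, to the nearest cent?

well pump: Runtime = 24 h × 23 = 552 h
well pump: 1.24 kW × 552 h = 684.48 kWh
hair dryer: 1.3 kW × 112 h = 145.6 kWh
Total energy = 830.08 kWh
Cost = 830.08 × $0.34 = $282.23

$282.23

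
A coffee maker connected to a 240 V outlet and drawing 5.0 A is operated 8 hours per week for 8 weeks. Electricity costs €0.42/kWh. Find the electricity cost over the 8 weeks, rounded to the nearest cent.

Power = 5.0 A × 240 V = 1200 W = 1.2 kW
Runtime = 8 h/week × 8 weeks = 64 h
Energy = 1.2 kW × 64 h = 76.8 kWh
Cost = 76.8 kWh × €0.42/kWh = €32.26

€32.26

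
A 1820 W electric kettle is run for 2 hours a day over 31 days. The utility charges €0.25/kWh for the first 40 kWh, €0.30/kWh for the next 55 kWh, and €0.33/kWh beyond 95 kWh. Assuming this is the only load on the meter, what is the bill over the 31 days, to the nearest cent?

Runtime = 2 h/day × 31 days = 62 h
Energy = 1.82 kW × 62 h = 112.84 kWh
Tier 1 (0–40 kWh): 40 × €0.25 = €10
Tier 2 (40–95 kWh): 55 × €0.30 = €16.5
Above 95 kWh: 17.84 × €0.33 = €5.8872
Bill = €32.39

€32.39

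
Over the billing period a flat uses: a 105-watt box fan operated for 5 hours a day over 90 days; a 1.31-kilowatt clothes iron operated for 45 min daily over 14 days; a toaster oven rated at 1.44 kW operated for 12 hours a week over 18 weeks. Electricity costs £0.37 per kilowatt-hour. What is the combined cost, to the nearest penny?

box fan: Runtime = 5 h/day × 90 days = 450 h
box fan: 0.105 kW × 450 h = 47.25 kWh
clothes iron: Runtime = 45 min × 14 = 630 min = 10.5 h
clothes iron: 1.31 kW × 10.5 h = 13.755 kWh
toaster oven: Runtime = 12 h/week × 18 weeks = 216 h
toaster oven: 1.44 kW × 216 h = 311.04 kWh
Total energy = 372.045 kWh
Cost = 372.045 × £0.37 = £137.66

£137.66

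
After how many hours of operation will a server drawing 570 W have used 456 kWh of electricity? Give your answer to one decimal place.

Hours = 456 kWh ÷ 0.57 kW = 800.0 h

800.0 h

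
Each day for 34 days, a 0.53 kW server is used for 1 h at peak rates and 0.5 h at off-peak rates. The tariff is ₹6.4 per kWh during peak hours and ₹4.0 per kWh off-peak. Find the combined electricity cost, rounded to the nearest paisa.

Peak energy = 0.53 kW × 1 h × 34 = 18.02 kWh
Off-peak energy = 0.53 kW × 0.5 h × 34 = 9.01 kWh
Cost = 18.02 × ₹6.4 + 9.01 × ₹4.0 = ₹115.328 + ₹36.04 = ₹151.37

₹151.37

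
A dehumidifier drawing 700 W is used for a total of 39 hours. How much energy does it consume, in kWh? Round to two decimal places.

Energy = 0.7 kW × 39 h = 27.3 kWh

27.30 kWh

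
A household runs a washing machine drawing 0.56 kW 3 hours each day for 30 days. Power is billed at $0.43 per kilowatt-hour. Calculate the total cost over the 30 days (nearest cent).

Runtime = 3 h/day × 30 days = 90 h
Energy = 0.56 kW × 90 h = 50.4 kWh
Cost = 50.4 kWh × $0.43/kWh = $21.67

$21.67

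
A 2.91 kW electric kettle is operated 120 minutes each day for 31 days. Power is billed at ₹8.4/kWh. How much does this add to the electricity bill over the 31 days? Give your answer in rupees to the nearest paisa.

Runtime = 120 min × 31 = 3720 min = 62 h
Energy = 2.91 kW × 62 h = 180.42 kWh
Cost = 180.42 kWh × ₹8.4/kWh = ₹1515.53

₹1515.53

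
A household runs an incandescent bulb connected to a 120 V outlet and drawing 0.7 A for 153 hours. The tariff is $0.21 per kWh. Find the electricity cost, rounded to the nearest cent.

$2.70

Power = 0.7 A × 120 V = 84 W = 0.084 kW
Energy = 0.084 kW × 153 h = 12.852 kWh
Cost = 12.852 kWh × $0.21/kWh = $2.70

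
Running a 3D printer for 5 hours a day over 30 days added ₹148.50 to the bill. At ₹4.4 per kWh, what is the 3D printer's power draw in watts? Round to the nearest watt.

225 W

Energy = ₹148.50 ÷ ₹4.4/kWh = 33.75 kWh
Runtime = 5 h/day × 30 days = 150 h
Power = 33.75 kWh ÷ 150 h = 0.225 kW = 225 W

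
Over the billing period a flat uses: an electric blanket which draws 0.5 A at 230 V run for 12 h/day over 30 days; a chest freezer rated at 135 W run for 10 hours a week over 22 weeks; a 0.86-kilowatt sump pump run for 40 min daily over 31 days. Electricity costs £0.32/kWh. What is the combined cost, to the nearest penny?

electric blanket: Power = 0.5 A × 230 V = 115 W = 0.115 kW
electric blanket: Runtime = 12 h/day × 30 days = 360 h
electric blanket: 0.115 kW × 360 h = 41.4 kWh
chest freezer: Runtime = 10 h/week × 22 weeks = 220 h
chest freezer: 0.135 kW × 220 h = 29.7 kWh
sump pump: Runtime = 40 min × 31 = 1240 min = 20.666666… h
sump pump: 0.86 kW × 20.666666… h = 17.773333… kWh
Total energy = 88.873333… kWh
Cost = 88.873333… × £0.32 = £28.44

£28.44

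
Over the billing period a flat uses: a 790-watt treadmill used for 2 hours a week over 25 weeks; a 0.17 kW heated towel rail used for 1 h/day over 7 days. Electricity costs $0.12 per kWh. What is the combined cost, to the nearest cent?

treadmill: Runtime = 2 h/week × 25 weeks = 50 h
treadmill: 0.79 kW × 50 h = 39.5 kWh
heated towel rail: Runtime = 1 h/day × 7 days = 7 h
heated towel rail: 0.17 kW × 7 h = 1.19 kWh
Total energy = 40.69 kWh
Cost = 40.69 × $0.12 = $4.88

$4.88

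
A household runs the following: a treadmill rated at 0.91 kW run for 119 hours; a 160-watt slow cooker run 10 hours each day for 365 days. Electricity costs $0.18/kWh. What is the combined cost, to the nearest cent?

$124.61

treadmill: 0.91 kW × 119 h = 108.29 kWh
slow cooker: Runtime = 10 h/day × 365 days = 3650 h
slow cooker: 0.16 kW × 3650 h = 584 kWh
Total energy = 692.29 kWh
Cost = 692.29 × $0.18 = $124.61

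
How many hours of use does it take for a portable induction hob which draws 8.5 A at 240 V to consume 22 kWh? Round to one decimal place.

Power = 8.5 A × 240 V = 2040 W = 2.04 kW
Hours = 22 kWh ÷ 2.04 kW = 10.8 h

10.8 h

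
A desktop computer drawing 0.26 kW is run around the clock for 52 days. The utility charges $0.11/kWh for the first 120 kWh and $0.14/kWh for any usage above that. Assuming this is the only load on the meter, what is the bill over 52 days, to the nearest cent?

$41.83

Runtime = 24 h × 52 = 1248 h
Energy = 0.26 kW × 1248 h = 324.48 kWh
Tier 1 (0–120 kWh): 120 × $0.11 = $13.2
Above 120 kWh: 204.48 × $0.14 = $28.6272
Bill = $41.83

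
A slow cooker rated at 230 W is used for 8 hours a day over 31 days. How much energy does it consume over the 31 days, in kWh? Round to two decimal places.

57.04 kWh

Runtime = 8 h/day × 31 days = 248 h
Energy = 0.23 kW × 248 h = 57.04 kWh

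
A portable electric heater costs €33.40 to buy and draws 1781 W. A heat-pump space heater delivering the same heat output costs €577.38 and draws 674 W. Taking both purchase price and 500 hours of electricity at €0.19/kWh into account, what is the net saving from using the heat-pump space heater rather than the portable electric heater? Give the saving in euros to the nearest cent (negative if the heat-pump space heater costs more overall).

portable electric heater: €33.40 + (1781/1000) kW × 500 h × €0.19 = €33.40 + €169.195 = €202.595
heat-pump space heater: €577.38 + (674/1000) kW × 500 h × €0.19 = €577.38 + €64.03 = €641.41
Saving = €202.595 − €641.41 = −€438.815 → -€438.82

-€438.82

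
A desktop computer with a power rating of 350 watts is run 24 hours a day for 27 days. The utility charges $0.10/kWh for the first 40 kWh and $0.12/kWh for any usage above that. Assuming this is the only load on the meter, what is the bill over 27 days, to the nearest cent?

Runtime = 24 h × 27 = 648 h
Energy = 0.35 kW × 648 h = 226.8 kWh
Tier 1 (0–40 kWh): 40 × $0.10 = $4
Above 40 kWh: 186.8 × $0.12 = $22.416
Bill = $26.42

$26.42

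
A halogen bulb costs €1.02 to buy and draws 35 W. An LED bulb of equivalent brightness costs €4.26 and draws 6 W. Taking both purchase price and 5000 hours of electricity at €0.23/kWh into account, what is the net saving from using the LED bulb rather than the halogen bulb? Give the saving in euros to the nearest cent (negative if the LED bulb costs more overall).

halogen bulb: €1.02 + (35/1000) kW × 5000 h × €0.23 = €1.02 + €40.25 = €41.27
LED bulb: €4.26 + (6/1000) kW × 5000 h × €0.23 = €4.26 + €6.9 = €11.16
Saving = €41.27 − €11.16 = €30.11

€30.11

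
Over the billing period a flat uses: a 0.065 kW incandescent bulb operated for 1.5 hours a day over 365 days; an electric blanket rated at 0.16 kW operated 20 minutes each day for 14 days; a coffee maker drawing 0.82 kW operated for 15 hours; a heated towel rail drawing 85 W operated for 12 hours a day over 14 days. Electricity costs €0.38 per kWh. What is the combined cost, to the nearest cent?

incandescent bulb: Runtime = 1.5 h/day × 365 days = 547.5 h
incandescent bulb: 0.065 kW × 547.5 h = 35.5875 kWh
electric blanket: Runtime = 20 min × 14 = 280 min = 4.666666… h
electric blanket: 0.16 kW × 4.666666… h = 0.746666… kWh
coffee maker: 0.82 kW × 15 h = 12.3 kWh
heated towel rail: Runtime = 12 h/day × 14 days = 168 h
heated towel rail: 0.085 kW × 168 h = 14.28 kWh
Total energy = 62.914166… kWh
Cost = 62.914166… × €0.38 = €23.91

€23.91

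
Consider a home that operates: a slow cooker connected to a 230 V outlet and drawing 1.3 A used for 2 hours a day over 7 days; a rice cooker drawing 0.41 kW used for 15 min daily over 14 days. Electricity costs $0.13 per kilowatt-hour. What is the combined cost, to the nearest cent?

$0.73

slow cooker: Power = 1.3 A × 230 V = 299 W = 0.299 kW
slow cooker: Runtime = 2 h/day × 7 days = 14 h
slow cooker: 0.299 kW × 14 h = 4.186 kWh
rice cooker: Runtime = 15 min × 14 = 210 min = 3.5 h
rice cooker: 0.41 kW × 3.5 h = 1.435 kWh
Total energy = 5.621 kWh
Cost = 5.621 × $0.13 = $0.73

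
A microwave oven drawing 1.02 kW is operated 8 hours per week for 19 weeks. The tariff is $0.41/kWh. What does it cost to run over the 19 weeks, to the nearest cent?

$63.57

Runtime = 8 h/week × 19 weeks = 152 h
Energy = 1.02 kW × 152 h = 155.04 kWh
Cost = 155.04 kWh × $0.41/kWh = $63.57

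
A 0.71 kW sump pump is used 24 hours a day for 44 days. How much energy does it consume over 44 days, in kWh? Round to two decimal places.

Runtime = 24 h × 44 = 1056 h
Energy = 0.71 kW × 1056 h = 749.76 kWh

749.76 kWh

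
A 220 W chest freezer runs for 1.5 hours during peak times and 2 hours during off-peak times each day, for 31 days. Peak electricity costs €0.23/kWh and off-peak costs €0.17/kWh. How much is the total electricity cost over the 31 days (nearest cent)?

Peak energy = 0.22 kW × 1.5 h × 31 = 10.23 kWh
Off-peak energy = 0.22 kW × 2 h × 31 = 13.64 kWh
Cost = 10.23 × €0.23 + 13.64 × €0.17 = €2.3529 + €2.3188 = €4.67

€4.67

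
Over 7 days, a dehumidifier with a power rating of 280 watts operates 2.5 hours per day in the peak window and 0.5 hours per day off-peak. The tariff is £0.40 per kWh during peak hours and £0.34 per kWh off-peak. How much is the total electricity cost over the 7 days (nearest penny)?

Peak energy = 0.28 kW × 2.5 h × 7 = 4.9 kWh
Off-peak energy = 0.28 kW × 0.5 h × 7 = 0.98 kWh
Cost = 4.9 × £0.40 + 0.98 × £0.34 = £1.96 + £0.3332 = £2.29

£2.29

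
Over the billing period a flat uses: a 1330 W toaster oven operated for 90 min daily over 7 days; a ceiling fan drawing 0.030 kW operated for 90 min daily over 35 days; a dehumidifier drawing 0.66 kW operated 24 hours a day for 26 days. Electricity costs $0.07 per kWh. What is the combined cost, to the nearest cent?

toaster oven: Runtime = 90 min × 7 = 630 min = 10.5 h
toaster oven: 1.33 kW × 10.5 h = 13.965 kWh
ceiling fan: Runtime = 90 min × 35 = 3150 min = 52.5 h
ceiling fan: 0.03 kW × 52.5 h = 1.575 kWh
dehumidifier: Runtime = 24 h × 26 = 624 h
dehumidifier: 0.66 kW × 624 h = 411.84 kWh
Total energy = 427.38 kWh
Cost = 427.38 × $0.07 = $29.92

$29.92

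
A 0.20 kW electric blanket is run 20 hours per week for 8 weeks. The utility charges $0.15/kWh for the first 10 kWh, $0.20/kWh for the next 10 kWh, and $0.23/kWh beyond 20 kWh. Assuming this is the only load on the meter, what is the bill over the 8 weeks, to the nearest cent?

Runtime = 20 h/week × 8 weeks = 160 h
Energy = 0.2 kW × 160 h = 32 kWh
Tier 1 (0–10 kWh): 10 × $0.15 = $1.5
Tier 2 (10–20 kWh): 10 × $0.20 = $2
Above 20 kWh: 12 × $0.23 = $2.76
Bill = $6.26

$6.26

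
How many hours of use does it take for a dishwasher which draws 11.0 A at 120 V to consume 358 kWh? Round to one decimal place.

Power = 11.0 A × 120 V = 1320 W = 1.32 kW
Hours = 358 kWh ÷ 1.32 kW = 271.2 h

271.2 h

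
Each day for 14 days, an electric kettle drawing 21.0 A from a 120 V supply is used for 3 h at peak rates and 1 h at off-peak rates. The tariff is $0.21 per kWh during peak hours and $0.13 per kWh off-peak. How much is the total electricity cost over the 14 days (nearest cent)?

$26.81

Power = 21.0 A × 120 V = 2520 W = 2.52 kW
Peak energy = 2.52 kW × 3 h × 14 = 105.84 kWh
Off-peak energy = 2.52 kW × 1 h × 14 = 35.28 kWh
Cost = 105.84 × $0.21 + 35.28 × $0.13 = $22.2264 + $4.5864 = $26.81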